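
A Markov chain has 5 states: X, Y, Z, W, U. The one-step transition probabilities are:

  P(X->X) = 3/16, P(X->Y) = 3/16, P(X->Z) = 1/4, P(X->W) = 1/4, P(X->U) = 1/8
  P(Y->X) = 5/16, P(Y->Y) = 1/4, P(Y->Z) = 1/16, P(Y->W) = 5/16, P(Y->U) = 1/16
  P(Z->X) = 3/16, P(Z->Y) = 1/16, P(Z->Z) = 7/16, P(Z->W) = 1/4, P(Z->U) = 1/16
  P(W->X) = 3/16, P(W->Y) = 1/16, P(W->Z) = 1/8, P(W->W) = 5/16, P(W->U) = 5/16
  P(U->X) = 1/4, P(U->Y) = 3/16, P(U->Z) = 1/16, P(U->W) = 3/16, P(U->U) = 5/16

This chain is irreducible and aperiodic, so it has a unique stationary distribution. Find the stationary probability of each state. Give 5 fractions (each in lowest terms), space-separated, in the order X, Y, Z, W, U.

Answer: 8051/37145 5177/37145 7108/37145 9782/37145 7027/37145

Derivation:
The stationary distribution satisfies pi = pi * P, i.e.:
  pi_X = 3/16*pi_X + 5/16*pi_Y + 3/16*pi_Z + 3/16*pi_W + 1/4*pi_U
  pi_Y = 3/16*pi_X + 1/4*pi_Y + 1/16*pi_Z + 1/16*pi_W + 3/16*pi_U
  pi_Z = 1/4*pi_X + 1/16*pi_Y + 7/16*pi_Z + 1/8*pi_W + 1/16*pi_U
  pi_W = 1/4*pi_X + 5/16*pi_Y + 1/4*pi_Z + 5/16*pi_W + 3/16*pi_U
  pi_U = 1/8*pi_X + 1/16*pi_Y + 1/16*pi_Z + 5/16*pi_W + 5/16*pi_U
with normalization: pi_X + pi_Y + pi_Z + pi_W + pi_U = 1.

Using the first 4 balance equations plus normalization, the linear system A*pi = b is:
  [-13/16, 5/16, 3/16, 3/16, 1/4] . pi = 0
  [3/16, -3/4, 1/16, 1/16, 3/16] . pi = 0
  [1/4, 1/16, -9/16, 1/8, 1/16] . pi = 0
  [1/4, 5/16, 1/4, -11/16, 3/16] . pi = 0
  [1, 1, 1, 1, 1] . pi = 1

Solving yields:
  pi_X = 8051/37145
  pi_Y = 5177/37145
  pi_Z = 7108/37145
  pi_W = 9782/37145
  pi_U = 7027/37145

Verification (pi * P):
  8051/37145*3/16 + 5177/37145*5/16 + 7108/37145*3/16 + 9782/37145*3/16 + 7027/37145*1/4 = 8051/37145 = pi_X  (ok)
  8051/37145*3/16 + 5177/37145*1/4 + 7108/37145*1/16 + 9782/37145*1/16 + 7027/37145*3/16 = 5177/37145 = pi_Y  (ok)
  8051/37145*1/4 + 5177/37145*1/16 + 7108/37145*7/16 + 9782/37145*1/8 + 7027/37145*1/16 = 7108/37145 = pi_Z  (ok)
  8051/37145*1/4 + 5177/37145*5/16 + 7108/37145*1/4 + 9782/37145*5/16 + 7027/37145*3/16 = 9782/37145 = pi_W  (ok)
  8051/37145*1/8 + 5177/37145*1/16 + 7108/37145*1/16 + 9782/37145*5/16 + 7027/37145*5/16 = 7027/37145 = pi_U  (ok)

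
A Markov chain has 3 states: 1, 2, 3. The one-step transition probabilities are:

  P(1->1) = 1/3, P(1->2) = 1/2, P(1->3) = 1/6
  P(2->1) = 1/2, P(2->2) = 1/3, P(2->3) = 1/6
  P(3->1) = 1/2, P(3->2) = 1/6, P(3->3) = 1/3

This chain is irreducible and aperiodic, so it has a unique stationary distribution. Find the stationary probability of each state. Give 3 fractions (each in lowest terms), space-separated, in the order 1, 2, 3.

The stationary distribution satisfies pi = pi * P, i.e.:
  pi_1 = 1/3*pi_1 + 1/2*pi_2 + 1/2*pi_3
  pi_2 = 1/2*pi_1 + 1/3*pi_2 + 1/6*pi_3
  pi_3 = 1/6*pi_1 + 1/6*pi_2 + 1/3*pi_3
with normalization: pi_1 + pi_2 + pi_3 = 1.

Using the first 2 balance equations plus normalization, the linear system A*pi = b is:
  [-2/3, 1/2, 1/2] . pi = 0
  [1/2, -2/3, 1/6] . pi = 0
  [1, 1, 1] . pi = 1

Solving yields:
  pi_1 = 3/7
  pi_2 = 13/35
  pi_3 = 1/5

Verification (pi * P):
  3/7*1/3 + 13/35*1/2 + 1/5*1/2 = 3/7 = pi_1  (ok)
  3/7*1/2 + 13/35*1/3 + 1/5*1/6 = 13/35 = pi_2  (ok)
  3/7*1/6 + 13/35*1/6 + 1/5*1/3 = 1/5 = pi_3  (ok)

Answer: 3/7 13/35 1/5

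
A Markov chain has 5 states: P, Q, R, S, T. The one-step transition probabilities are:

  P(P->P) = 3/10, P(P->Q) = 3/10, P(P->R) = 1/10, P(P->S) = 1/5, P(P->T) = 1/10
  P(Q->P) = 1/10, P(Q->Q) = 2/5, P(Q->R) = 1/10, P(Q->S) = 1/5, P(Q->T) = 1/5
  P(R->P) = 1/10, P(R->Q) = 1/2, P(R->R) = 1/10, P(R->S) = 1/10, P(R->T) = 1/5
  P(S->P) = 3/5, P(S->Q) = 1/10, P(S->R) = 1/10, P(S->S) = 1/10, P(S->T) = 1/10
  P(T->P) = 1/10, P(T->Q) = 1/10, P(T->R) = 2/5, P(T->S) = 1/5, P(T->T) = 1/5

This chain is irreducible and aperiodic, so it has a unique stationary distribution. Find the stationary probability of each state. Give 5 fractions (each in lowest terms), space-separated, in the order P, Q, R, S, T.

The stationary distribution satisfies pi = pi * P, i.e.:
  pi_P = 3/10*pi_P + 1/10*pi_Q + 1/10*pi_R + 3/5*pi_S + 1/10*pi_T
  pi_Q = 3/10*pi_P + 2/5*pi_Q + 1/2*pi_R + 1/10*pi_S + 1/10*pi_T
  pi_R = 1/10*pi_P + 1/10*pi_Q + 1/10*pi_R + 1/10*pi_S + 2/5*pi_T
  pi_S = 1/5*pi_P + 1/5*pi_Q + 1/10*pi_R + 1/10*pi_S + 1/5*pi_T
  pi_T = 1/10*pi_P + 1/5*pi_Q + 1/5*pi_R + 1/10*pi_S + 1/5*pi_T
with normalization: pi_P + pi_Q + pi_R + pi_S + pi_T = 1.

Using the first 4 balance equations plus normalization, the linear system A*pi = b is:
  [-7/10, 1/10, 1/10, 3/5, 1/10] . pi = 0
  [3/10, -3/5, 1/2, 1/10, 1/10] . pi = 0
  [1/10, 1/10, -9/10, 1/10, 2/5] . pi = 0
  [1/5, 1/5, 1/10, -9/10, 1/5] . pi = 0
  [1, 1, 1, 1, 1] . pi = 1

Solving yields:
  pi_P = 2017/8761
  pi_Q = 2569/8761
  pi_R = 1297/8761
  pi_S = 1475/8761
  pi_T = 1403/8761

Verification (pi * P):
  2017/8761*3/10 + 2569/8761*1/10 + 1297/8761*1/10 + 1475/8761*3/5 + 1403/8761*1/10 = 2017/8761 = pi_P  (ok)
  2017/8761*3/10 + 2569/8761*2/5 + 1297/8761*1/2 + 1475/8761*1/10 + 1403/8761*1/10 = 2569/8761 = pi_Q  (ok)
  2017/8761*1/10 + 2569/8761*1/10 + 1297/8761*1/10 + 1475/8761*1/10 + 1403/8761*2/5 = 1297/8761 = pi_R  (ok)
  2017/8761*1/5 + 2569/8761*1/5 + 1297/8761*1/10 + 1475/8761*1/10 + 1403/8761*1/5 = 1475/8761 = pi_S  (ok)
  2017/8761*1/10 + 2569/8761*1/5 + 1297/8761*1/5 + 1475/8761*1/10 + 1403/8761*1/5 = 1403/8761 = pi_T  (ok)

Answer: 2017/8761 2569/8761 1297/8761 1475/8761 1403/8761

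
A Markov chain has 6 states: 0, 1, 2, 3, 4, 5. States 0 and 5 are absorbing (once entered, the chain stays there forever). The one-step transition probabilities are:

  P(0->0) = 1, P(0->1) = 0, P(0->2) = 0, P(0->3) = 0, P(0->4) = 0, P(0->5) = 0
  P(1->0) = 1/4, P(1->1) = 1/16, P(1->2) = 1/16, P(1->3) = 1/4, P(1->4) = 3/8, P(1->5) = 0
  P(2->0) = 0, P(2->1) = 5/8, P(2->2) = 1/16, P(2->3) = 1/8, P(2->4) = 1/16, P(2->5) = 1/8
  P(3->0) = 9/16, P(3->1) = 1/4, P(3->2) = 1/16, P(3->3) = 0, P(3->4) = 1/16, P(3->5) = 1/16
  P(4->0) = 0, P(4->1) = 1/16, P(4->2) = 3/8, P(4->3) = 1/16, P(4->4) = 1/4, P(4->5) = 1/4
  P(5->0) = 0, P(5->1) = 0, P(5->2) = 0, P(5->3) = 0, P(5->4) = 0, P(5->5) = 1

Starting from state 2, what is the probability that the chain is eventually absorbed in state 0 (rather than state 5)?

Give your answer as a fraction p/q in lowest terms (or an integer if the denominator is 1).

Let a_i = P(absorbed in 0 | start in state i).
Boundary conditions: a_0 = 1, a_5 = 0.
For each transient state i, a_i = sum_j P(i->j) * a_j:
  a_1 = 1/4*a_0 + 1/16*a_1 + 1/16*a_2 + 1/4*a_3 + 3/8*a_4 + 0*a_5
  a_2 = 0*a_0 + 5/8*a_1 + 1/16*a_2 + 1/8*a_3 + 1/16*a_4 + 1/8*a_5
  a_3 = 9/16*a_0 + 1/4*a_1 + 1/16*a_2 + 0*a_3 + 1/16*a_4 + 1/16*a_5
  a_4 = 0*a_0 + 1/16*a_1 + 3/8*a_2 + 1/16*a_3 + 1/4*a_4 + 1/4*a_5

Substituting a_0 = 1 and a_5 = 0, rearrange to (I - Q) a = r where r[i] = P(i -> 0):
  [15/16, -1/16, -1/4, -3/8] . (a_1, a_2, a_3, a_4) = 1/4
  [-5/8, 15/16, -1/8, -1/16] . (a_1, a_2, a_3, a_4) = 0
  [-1/4, -1/16, 1, -1/16] . (a_1, a_2, a_3, a_4) = 9/16
  [-1/16, -3/8, -1/16, 3/4] . (a_1, a_2, a_3, a_4) = 0

Solving yields:
  a_1 = 18875/27488
  a_2 = 16275/27488
  a_3 = 21919/27488
  a_4 = 11537/27488

Starting state is 2, so the absorption probability is a_2 = 16275/27488.

Answer: 16275/27488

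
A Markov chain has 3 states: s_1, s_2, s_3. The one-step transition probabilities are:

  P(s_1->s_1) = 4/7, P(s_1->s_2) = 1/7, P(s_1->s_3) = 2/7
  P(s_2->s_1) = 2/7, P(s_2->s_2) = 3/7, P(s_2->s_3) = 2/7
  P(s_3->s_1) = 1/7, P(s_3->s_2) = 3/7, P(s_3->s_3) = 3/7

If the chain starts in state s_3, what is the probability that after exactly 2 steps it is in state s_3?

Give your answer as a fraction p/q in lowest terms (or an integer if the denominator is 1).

Computing P^2 by repeated multiplication:
P^1 =
  s_1: [4/7, 1/7, 2/7]
  s_2: [2/7, 3/7, 2/7]
  s_3: [1/7, 3/7, 3/7]
P^2 =
  s_1: [20/49, 13/49, 16/49]
  s_2: [16/49, 17/49, 16/49]
  s_3: [13/49, 19/49, 17/49]

(P^2)[s_3 -> s_3] = 17/49

Answer: 17/49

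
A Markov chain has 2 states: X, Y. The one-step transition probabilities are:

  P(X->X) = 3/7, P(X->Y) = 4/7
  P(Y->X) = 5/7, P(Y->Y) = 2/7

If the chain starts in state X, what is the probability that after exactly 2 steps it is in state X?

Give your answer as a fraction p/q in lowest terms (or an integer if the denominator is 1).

Answer: 29/49

Derivation:
Computing P^2 by repeated multiplication:
P^1 =
  X: [3/7, 4/7]
  Y: [5/7, 2/7]
P^2 =
  X: [29/49, 20/49]
  Y: [25/49, 24/49]

(P^2)[X -> X] = 29/49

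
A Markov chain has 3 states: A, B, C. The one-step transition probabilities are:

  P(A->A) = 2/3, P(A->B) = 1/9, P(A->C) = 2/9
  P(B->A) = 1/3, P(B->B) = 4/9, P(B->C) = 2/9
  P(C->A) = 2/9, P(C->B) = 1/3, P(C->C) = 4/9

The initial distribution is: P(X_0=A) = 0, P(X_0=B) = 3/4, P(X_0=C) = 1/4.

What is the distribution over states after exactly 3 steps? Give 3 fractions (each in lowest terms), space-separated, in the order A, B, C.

Answer: 1273/2916 811/2916 208/729

Derivation:
Propagating the distribution step by step (d_{t+1} = d_t * P):
d_0 = (A=0, B=3/4, C=1/4)
  d_1[A] = 0*2/3 + 3/4*1/3 + 1/4*2/9 = 11/36
  d_1[B] = 0*1/9 + 3/4*4/9 + 1/4*1/3 = 5/12
  d_1[C] = 0*2/9 + 3/4*2/9 + 1/4*4/9 = 5/18
d_1 = (A=11/36, B=5/12, C=5/18)
  d_2[A] = 11/36*2/3 + 5/12*1/3 + 5/18*2/9 = 131/324
  d_2[B] = 11/36*1/9 + 5/12*4/9 + 5/18*1/3 = 101/324
  d_2[C] = 11/36*2/9 + 5/12*2/9 + 5/18*4/9 = 23/81
d_2 = (A=131/324, B=101/324, C=23/81)
  d_3[A] = 131/324*2/3 + 101/324*1/3 + 23/81*2/9 = 1273/2916
  d_3[B] = 131/324*1/9 + 101/324*4/9 + 23/81*1/3 = 811/2916
  d_3[C] = 131/324*2/9 + 101/324*2/9 + 23/81*4/9 = 208/729
d_3 = (A=1273/2916, B=811/2916, C=208/729)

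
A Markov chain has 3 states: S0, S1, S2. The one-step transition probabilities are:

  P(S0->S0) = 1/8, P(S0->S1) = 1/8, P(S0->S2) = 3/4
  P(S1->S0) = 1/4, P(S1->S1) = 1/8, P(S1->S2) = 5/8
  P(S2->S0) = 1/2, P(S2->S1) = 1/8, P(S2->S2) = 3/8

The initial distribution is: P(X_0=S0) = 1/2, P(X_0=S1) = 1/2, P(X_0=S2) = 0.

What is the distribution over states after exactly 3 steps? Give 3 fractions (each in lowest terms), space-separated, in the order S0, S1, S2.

Propagating the distribution step by step (d_{t+1} = d_t * P):
d_0 = (S0=1/2, S1=1/2, S2=0)
  d_1[S0] = 1/2*1/8 + 1/2*1/4 + 0*1/2 = 3/16
  d_1[S1] = 1/2*1/8 + 1/2*1/8 + 0*1/8 = 1/8
  d_1[S2] = 1/2*3/4 + 1/2*5/8 + 0*3/8 = 11/16
d_1 = (S0=3/16, S1=1/8, S2=11/16)
  d_2[S0] = 3/16*1/8 + 1/8*1/4 + 11/16*1/2 = 51/128
  d_2[S1] = 3/16*1/8 + 1/8*1/8 + 11/16*1/8 = 1/8
  d_2[S2] = 3/16*3/4 + 1/8*5/8 + 11/16*3/8 = 61/128
d_2 = (S0=51/128, S1=1/8, S2=61/128)
  d_3[S0] = 51/128*1/8 + 1/8*1/4 + 61/128*1/2 = 327/1024
  d_3[S1] = 51/128*1/8 + 1/8*1/8 + 61/128*1/8 = 1/8
  d_3[S2] = 51/128*3/4 + 1/8*5/8 + 61/128*3/8 = 569/1024
d_3 = (S0=327/1024, S1=1/8, S2=569/1024)

Answer: 327/1024 1/8 569/1024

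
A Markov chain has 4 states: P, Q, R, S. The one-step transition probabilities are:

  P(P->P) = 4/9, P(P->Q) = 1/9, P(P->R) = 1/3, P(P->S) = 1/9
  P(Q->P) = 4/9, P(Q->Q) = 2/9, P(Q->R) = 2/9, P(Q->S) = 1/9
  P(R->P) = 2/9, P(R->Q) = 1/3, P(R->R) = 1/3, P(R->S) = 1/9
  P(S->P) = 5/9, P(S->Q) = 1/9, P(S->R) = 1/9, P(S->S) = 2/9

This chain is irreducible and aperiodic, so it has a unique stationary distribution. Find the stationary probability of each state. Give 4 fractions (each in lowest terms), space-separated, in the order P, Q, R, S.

Answer: 117/296 29/148 21/74 1/8

Derivation:
The stationary distribution satisfies pi = pi * P, i.e.:
  pi_P = 4/9*pi_P + 4/9*pi_Q + 2/9*pi_R + 5/9*pi_S
  pi_Q = 1/9*pi_P + 2/9*pi_Q + 1/3*pi_R + 1/9*pi_S
  pi_R = 1/3*pi_P + 2/9*pi_Q + 1/3*pi_R + 1/9*pi_S
  pi_S = 1/9*pi_P + 1/9*pi_Q + 1/9*pi_R + 2/9*pi_S
with normalization: pi_P + pi_Q + pi_R + pi_S = 1.

Using the first 3 balance equations plus normalization, the linear system A*pi = b is:
  [-5/9, 4/9, 2/9, 5/9] . pi = 0
  [1/9, -7/9, 1/3, 1/9] . pi = 0
  [1/3, 2/9, -2/3, 1/9] . pi = 0
  [1, 1, 1, 1] . pi = 1

Solving yields:
  pi_P = 117/296
  pi_Q = 29/148
  pi_R = 21/74
  pi_S = 1/8

Verification (pi * P):
  117/296*4/9 + 29/148*4/9 + 21/74*2/9 + 1/8*5/9 = 117/296 = pi_P  (ok)
  117/296*1/9 + 29/148*2/9 + 21/74*1/3 + 1/8*1/9 = 29/148 = pi_Q  (ok)
  117/296*1/3 + 29/148*2/9 + 21/74*1/3 + 1/8*1/9 = 21/74 = pi_R  (ok)
  117/296*1/9 + 29/148*1/9 + 21/74*1/9 + 1/8*2/9 = 1/8 = pi_S  (ok)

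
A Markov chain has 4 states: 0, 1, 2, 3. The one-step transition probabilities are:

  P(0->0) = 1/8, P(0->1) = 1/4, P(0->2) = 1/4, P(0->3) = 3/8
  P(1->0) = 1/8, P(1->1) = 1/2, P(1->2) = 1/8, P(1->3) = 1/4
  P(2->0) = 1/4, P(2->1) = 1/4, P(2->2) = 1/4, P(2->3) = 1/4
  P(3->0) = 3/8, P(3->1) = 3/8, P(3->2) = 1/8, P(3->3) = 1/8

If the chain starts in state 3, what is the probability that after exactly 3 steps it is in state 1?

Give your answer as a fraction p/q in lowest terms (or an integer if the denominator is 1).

Answer: 3/8

Derivation:
Computing P^3 by repeated multiplication:
P^1 =
  0: [1/8, 1/4, 1/4, 3/8]
  1: [1/8, 1/2, 1/8, 1/4]
  2: [1/4, 1/4, 1/4, 1/4]
  3: [3/8, 3/8, 1/8, 1/8]
P^2 =
  0: [1/4, 23/64, 11/64, 7/32]
  1: [13/64, 13/32, 5/32, 15/64]
  2: [7/32, 11/32, 3/16, 1/4]
  3: [11/64, 23/64, 3/16, 9/32]
P^3 =
  0: [103/512, 47/128, 91/512, 65/256]
  1: [13/64, 195/512, 87/512, 63/256]
  2: [27/128, 47/128, 45/256, 63/256]
  3: [7/32, 3/8, 87/512, 121/512]

(P^3)[3 -> 1] = 3/8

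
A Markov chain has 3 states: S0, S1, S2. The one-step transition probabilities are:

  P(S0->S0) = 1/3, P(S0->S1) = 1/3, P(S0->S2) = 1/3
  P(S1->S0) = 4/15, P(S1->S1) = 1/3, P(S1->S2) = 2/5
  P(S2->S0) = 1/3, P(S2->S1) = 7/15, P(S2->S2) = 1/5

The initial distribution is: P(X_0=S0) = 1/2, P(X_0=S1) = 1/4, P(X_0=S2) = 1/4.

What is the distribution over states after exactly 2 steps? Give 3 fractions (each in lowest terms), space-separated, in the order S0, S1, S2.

Propagating the distribution step by step (d_{t+1} = d_t * P):
d_0 = (S0=1/2, S1=1/4, S2=1/4)
  d_1[S0] = 1/2*1/3 + 1/4*4/15 + 1/4*1/3 = 19/60
  d_1[S1] = 1/2*1/3 + 1/4*1/3 + 1/4*7/15 = 11/30
  d_1[S2] = 1/2*1/3 + 1/4*2/5 + 1/4*1/5 = 19/60
d_1 = (S0=19/60, S1=11/30, S2=19/60)
  d_2[S0] = 19/60*1/3 + 11/30*4/15 + 19/60*1/3 = 139/450
  d_2[S1] = 19/60*1/3 + 11/30*1/3 + 19/60*7/15 = 169/450
  d_2[S2] = 19/60*1/3 + 11/30*2/5 + 19/60*1/5 = 71/225
d_2 = (S0=139/450, S1=169/450, S2=71/225)

Answer: 139/450 169/450 71/225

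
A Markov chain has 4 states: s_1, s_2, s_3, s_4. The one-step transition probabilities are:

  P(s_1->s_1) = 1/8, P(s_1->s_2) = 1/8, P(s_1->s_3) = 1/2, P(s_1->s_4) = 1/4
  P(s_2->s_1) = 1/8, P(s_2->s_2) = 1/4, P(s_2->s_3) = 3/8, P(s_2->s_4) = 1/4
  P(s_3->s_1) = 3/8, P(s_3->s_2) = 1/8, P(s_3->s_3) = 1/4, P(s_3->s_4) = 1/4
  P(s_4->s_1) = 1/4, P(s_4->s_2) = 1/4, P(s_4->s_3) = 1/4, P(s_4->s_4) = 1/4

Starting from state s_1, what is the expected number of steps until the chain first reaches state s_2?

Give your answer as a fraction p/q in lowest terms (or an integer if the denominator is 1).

Let h_i = expected steps to first reach s_2 from state i.
Boundary: h_s_2 = 0.
First-step equations for the other states:
  h_s_1 = 1 + 1/8*h_s_1 + 1/8*h_s_2 + 1/2*h_s_3 + 1/4*h_s_4
  h_s_3 = 1 + 3/8*h_s_1 + 1/8*h_s_2 + 1/4*h_s_3 + 1/4*h_s_4
  h_s_4 = 1 + 1/4*h_s_1 + 1/4*h_s_2 + 1/4*h_s_3 + 1/4*h_s_4

Substituting h_s_2 = 0 and rearranging gives the linear system (I - Q) h = 1:
  [7/8, -1/2, -1/4] . (h_s_1, h_s_3, h_s_4) = 1
  [-3/8, 3/4, -1/4] . (h_s_1, h_s_3, h_s_4) = 1
  [-1/4, -1/4, 3/4] . (h_s_1, h_s_3, h_s_4) = 1

Solving yields:
  h_s_1 = 32/5
  h_s_3 = 32/5
  h_s_4 = 28/5

Starting state is s_1, so the expected hitting time is h_s_1 = 32/5.

Answer: 32/5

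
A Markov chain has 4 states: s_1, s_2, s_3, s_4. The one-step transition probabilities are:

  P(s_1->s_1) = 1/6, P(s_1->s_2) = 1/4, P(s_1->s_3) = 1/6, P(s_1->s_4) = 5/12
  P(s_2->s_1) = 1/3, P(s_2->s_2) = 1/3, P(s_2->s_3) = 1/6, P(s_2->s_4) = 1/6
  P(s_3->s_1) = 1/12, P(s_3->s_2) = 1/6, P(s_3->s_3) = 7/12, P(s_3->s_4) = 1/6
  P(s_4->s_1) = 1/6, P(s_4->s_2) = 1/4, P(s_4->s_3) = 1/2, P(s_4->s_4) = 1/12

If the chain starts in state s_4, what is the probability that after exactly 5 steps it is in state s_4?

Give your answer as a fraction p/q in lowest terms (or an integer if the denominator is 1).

Computing P^5 by repeated multiplication:
P^1 =
  s_1: [1/6, 1/4, 1/6, 5/12]
  s_2: [1/3, 1/3, 1/6, 1/6]
  s_3: [1/12, 1/6, 7/12, 1/6]
  s_4: [1/6, 1/4, 1/2, 1/12]
P^2 =
  s_1: [7/36, 37/144, 3/8, 25/144]
  s_2: [5/24, 19/72, 7/24, 17/72]
  s_3: [7/48, 31/144, 67/144, 25/144]
  s_4: [1/6, 11/48, 29/72, 29/144]
P^3 =
  s_1: [77/432, 415/1728, 329/864, 347/1728]
  s_2: [161/864, 107/432, 317/864, 43/216]
  s_3: [283/1728, 11/48, 241/576, 163/864]
  s_4: [37/216, 407/1728, 347/864, 331/1728]
P^4 =
  s_1: [907/5184, 61/256, 4067/10368, 4033/20736]
  s_2: [613/3456, 2489/10368, 4001/10368, 2039/10368]
  s_3: [1175/6912, 1619/6912, 8375/20736, 3979/20736]
  s_4: [149/864, 4897/20736, 1375/3456, 4013/20736]
P^5 =
  s_1: [10805/62208, 59015/248832, 16379/41472, 48323/248832]
  s_2: [21713/124416, 137/576, 1811/4608, 12107/62208]
  s_3: [42811/248832, 29345/124416, 99263/248832, 12017/62208]
  s_4: [5377/31104, 58855/248832, 49387/124416, 48187/248832]

(P^5)[s_4 -> s_4] = 48187/248832

Answer: 48187/248832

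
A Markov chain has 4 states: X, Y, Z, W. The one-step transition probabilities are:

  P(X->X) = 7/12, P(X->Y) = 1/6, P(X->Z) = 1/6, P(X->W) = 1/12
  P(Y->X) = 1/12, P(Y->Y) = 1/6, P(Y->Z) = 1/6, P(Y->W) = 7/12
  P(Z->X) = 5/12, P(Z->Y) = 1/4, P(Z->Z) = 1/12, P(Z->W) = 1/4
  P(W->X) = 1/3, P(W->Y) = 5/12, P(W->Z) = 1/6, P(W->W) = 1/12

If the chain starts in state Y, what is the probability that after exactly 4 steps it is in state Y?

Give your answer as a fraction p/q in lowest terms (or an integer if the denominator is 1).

Computing P^4 by repeated multiplication:
P^1 =
  X: [7/12, 1/6, 1/6, 1/12]
  Y: [1/12, 1/6, 1/6, 7/12]
  Z: [5/12, 1/4, 1/12, 1/4]
  W: [1/3, 5/12, 1/6, 1/12]
P^2 =
  X: [65/144, 29/144, 11/72, 7/36]
  Y: [47/144, 47/144, 11/72, 7/36]
  Z: [55/144, 17/72, 23/144, 2/9]
  W: [47/144, 29/144, 11/72, 23/72]
P^3 =
  X: [353/864, 197/864, 133/864, 181/864]
  Y: [299/864, 197/864, 133/864, 235/864]
  Z: [331/864, 407/1728, 265/1728, 197/864]
  W: [163/432, 7/27, 133/864, 181/864]
P^4 =
  X: [4057/10368, 601/2592, 1595/10368, 289/1296]
  Y: [3895/10368, 1283/5184, 1595/10368, 289/1296]
  Z: [3971/10368, 4903/20736, 3191/20736, 1175/5184]
  W: [3895/10368, 601/2592, 1595/10368, 1237/5184]

(P^4)[Y -> Y] = 1283/5184

Answer: 1283/5184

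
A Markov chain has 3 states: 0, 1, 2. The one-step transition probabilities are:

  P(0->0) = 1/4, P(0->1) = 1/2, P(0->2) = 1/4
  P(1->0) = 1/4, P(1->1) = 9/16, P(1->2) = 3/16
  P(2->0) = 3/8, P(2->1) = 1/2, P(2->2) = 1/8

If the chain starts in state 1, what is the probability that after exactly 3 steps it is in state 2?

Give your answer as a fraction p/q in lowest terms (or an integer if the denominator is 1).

Answer: 789/4096

Derivation:
Computing P^3 by repeated multiplication:
P^1 =
  0: [1/4, 1/2, 1/4]
  1: [1/4, 9/16, 3/16]
  2: [3/8, 1/2, 1/8]
P^2 =
  0: [9/32, 17/32, 3/16]
  1: [35/128, 137/256, 49/256]
  2: [17/64, 17/32, 13/64]
P^3 =
  0: [35/128, 273/512, 99/512]
  1: [561/2048, 2185/4096, 789/4096]
  2: [141/512, 273/512, 49/256]

(P^3)[1 -> 2] = 789/4096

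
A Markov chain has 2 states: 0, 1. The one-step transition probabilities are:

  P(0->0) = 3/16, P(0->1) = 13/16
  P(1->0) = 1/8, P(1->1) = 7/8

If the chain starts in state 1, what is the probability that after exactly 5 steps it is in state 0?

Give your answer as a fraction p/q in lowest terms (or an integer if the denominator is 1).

Computing P^5 by repeated multiplication:
P^1 =
  0: [3/16, 13/16]
  1: [1/8, 7/8]
P^2 =
  0: [35/256, 221/256]
  1: [17/128, 111/128]
P^3 =
  0: [547/4096, 3549/4096]
  1: [273/2048, 1775/2048]
P^4 =
  0: [8739/65536, 56797/65536]
  1: [4369/32768, 28399/32768]
P^5 =
  0: [139811/1048576, 908765/1048576]
  1: [69905/524288, 454383/524288]

(P^5)[1 -> 0] = 69905/524288

Answer: 69905/524288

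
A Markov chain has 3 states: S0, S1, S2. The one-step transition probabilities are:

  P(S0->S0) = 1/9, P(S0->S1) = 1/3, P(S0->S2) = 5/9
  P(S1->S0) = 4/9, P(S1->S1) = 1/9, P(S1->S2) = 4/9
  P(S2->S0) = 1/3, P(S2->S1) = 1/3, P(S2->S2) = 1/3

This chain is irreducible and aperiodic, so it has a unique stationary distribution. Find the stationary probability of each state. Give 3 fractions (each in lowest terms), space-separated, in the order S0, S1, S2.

The stationary distribution satisfies pi = pi * P, i.e.:
  pi_S0 = 1/9*pi_S0 + 4/9*pi_S1 + 1/3*pi_S2
  pi_S1 = 1/3*pi_S0 + 1/9*pi_S1 + 1/3*pi_S2
  pi_S2 = 5/9*pi_S0 + 4/9*pi_S1 + 1/3*pi_S2
with normalization: pi_S0 + pi_S1 + pi_S2 = 1.

Using the first 2 balance equations plus normalization, the linear system A*pi = b is:
  [-8/9, 4/9, 1/3] . pi = 0
  [1/3, -8/9, 1/3] . pi = 0
  [1, 1, 1] . pi = 1

Solving yields:
  pi_S0 = 36/121
  pi_S1 = 3/11
  pi_S2 = 52/121

Verification (pi * P):
  36/121*1/9 + 3/11*4/9 + 52/121*1/3 = 36/121 = pi_S0  (ok)
  36/121*1/3 + 3/11*1/9 + 52/121*1/3 = 3/11 = pi_S1  (ok)
  36/121*5/9 + 3/11*4/9 + 52/121*1/3 = 52/121 = pi_S2  (ok)

Answer: 36/121 3/11 52/121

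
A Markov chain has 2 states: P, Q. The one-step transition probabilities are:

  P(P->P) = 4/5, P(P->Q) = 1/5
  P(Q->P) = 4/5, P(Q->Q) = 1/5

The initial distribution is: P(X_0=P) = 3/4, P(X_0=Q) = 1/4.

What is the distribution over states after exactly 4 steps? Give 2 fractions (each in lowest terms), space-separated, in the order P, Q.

Propagating the distribution step by step (d_{t+1} = d_t * P):
d_0 = (P=3/4, Q=1/4)
  d_1[P] = 3/4*4/5 + 1/4*4/5 = 4/5
  d_1[Q] = 3/4*1/5 + 1/4*1/5 = 1/5
d_1 = (P=4/5, Q=1/5)
  d_2[P] = 4/5*4/5 + 1/5*4/5 = 4/5
  d_2[Q] = 4/5*1/5 + 1/5*1/5 = 1/5
d_2 = (P=4/5, Q=1/5)
  d_3[P] = 4/5*4/5 + 1/5*4/5 = 4/5
  d_3[Q] = 4/5*1/5 + 1/5*1/5 = 1/5
d_3 = (P=4/5, Q=1/5)
  d_4[P] = 4/5*4/5 + 1/5*4/5 = 4/5
  d_4[Q] = 4/5*1/5 + 1/5*1/5 = 1/5
d_4 = (P=4/5, Q=1/5)

Answer: 4/5 1/5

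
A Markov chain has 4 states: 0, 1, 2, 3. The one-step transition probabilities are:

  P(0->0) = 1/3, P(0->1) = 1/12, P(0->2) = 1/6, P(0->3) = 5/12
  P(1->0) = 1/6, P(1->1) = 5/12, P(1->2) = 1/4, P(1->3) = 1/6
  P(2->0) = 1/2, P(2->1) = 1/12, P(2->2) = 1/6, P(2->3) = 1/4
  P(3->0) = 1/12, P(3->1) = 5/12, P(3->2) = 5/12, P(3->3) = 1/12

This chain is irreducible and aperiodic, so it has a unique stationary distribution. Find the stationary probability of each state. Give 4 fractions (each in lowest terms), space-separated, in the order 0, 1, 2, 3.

The stationary distribution satisfies pi = pi * P, i.e.:
  pi_0 = 1/3*pi_0 + 1/6*pi_1 + 1/2*pi_2 + 1/12*pi_3
  pi_1 = 1/12*pi_0 + 5/12*pi_1 + 1/12*pi_2 + 5/12*pi_3
  pi_2 = 1/6*pi_0 + 1/4*pi_1 + 1/6*pi_2 + 5/12*pi_3
  pi_3 = 5/12*pi_0 + 1/6*pi_1 + 1/4*pi_2 + 1/12*pi_3
with normalization: pi_0 + pi_1 + pi_2 + pi_3 = 1.

Using the first 3 balance equations plus normalization, the linear system A*pi = b is:
  [-2/3, 1/6, 1/2, 1/12] . pi = 0
  [1/12, -7/12, 1/12, 5/12] . pi = 0
  [1/6, 1/4, -5/6, 5/12] . pi = 0
  [1, 1, 1, 1] . pi = 1

Solving yields:
  pi_0 = 477/1736
  pi_1 = 211/868
  pi_2 = 61/248
  pi_3 = 205/868

Verification (pi * P):
  477/1736*1/3 + 211/868*1/6 + 61/248*1/2 + 205/868*1/12 = 477/1736 = pi_0  (ok)
  477/1736*1/12 + 211/868*5/12 + 61/248*1/12 + 205/868*5/12 = 211/868 = pi_1  (ok)
  477/1736*1/6 + 211/868*1/4 + 61/248*1/6 + 205/868*5/12 = 61/248 = pi_2  (ok)
  477/1736*5/12 + 211/868*1/6 + 61/248*1/4 + 205/868*1/12 = 205/868 = pi_3  (ok)

Answer: 477/1736 211/868 61/248 205/868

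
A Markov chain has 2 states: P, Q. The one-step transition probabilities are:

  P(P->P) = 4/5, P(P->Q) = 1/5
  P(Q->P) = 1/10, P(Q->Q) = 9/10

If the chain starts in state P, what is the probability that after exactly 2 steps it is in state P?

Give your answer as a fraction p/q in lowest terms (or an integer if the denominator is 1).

Answer: 33/50

Derivation:
Computing P^2 by repeated multiplication:
P^1 =
  P: [4/5, 1/5]
  Q: [1/10, 9/10]
P^2 =
  P: [33/50, 17/50]
  Q: [17/100, 83/100]

(P^2)[P -> P] = 33/50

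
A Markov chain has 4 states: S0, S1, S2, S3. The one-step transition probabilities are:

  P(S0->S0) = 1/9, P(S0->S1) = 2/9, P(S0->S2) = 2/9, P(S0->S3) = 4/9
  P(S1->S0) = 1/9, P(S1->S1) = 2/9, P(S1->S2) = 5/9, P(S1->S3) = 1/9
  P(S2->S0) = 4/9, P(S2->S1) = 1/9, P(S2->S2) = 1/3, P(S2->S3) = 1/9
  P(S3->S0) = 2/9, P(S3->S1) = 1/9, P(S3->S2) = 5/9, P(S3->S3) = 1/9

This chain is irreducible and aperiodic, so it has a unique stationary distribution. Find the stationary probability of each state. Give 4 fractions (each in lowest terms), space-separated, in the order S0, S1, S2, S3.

The stationary distribution satisfies pi = pi * P, i.e.:
  pi_S0 = 1/9*pi_S0 + 1/9*pi_S1 + 4/9*pi_S2 + 2/9*pi_S3
  pi_S1 = 2/9*pi_S0 + 2/9*pi_S1 + 1/9*pi_S2 + 1/9*pi_S3
  pi_S2 = 2/9*pi_S0 + 5/9*pi_S1 + 1/3*pi_S2 + 5/9*pi_S3
  pi_S3 = 4/9*pi_S0 + 1/9*pi_S1 + 1/9*pi_S2 + 1/9*pi_S3
with normalization: pi_S0 + pi_S1 + pi_S2 + pi_S3 = 1.

Using the first 3 balance equations plus normalization, the linear system A*pi = b is:
  [-8/9, 1/9, 4/9, 2/9] . pi = 0
  [2/9, -7/9, 1/9, 1/9] . pi = 0
  [2/9, 5/9, -2/3, 5/9] . pi = 0
  [1, 1, 1, 1] . pi = 1

Solving yields:
  pi_S0 = 245/939
  pi_S1 = 148/939
  pi_S2 = 120/313
  pi_S3 = 62/313

Verification (pi * P):
  245/939*1/9 + 148/939*1/9 + 120/313*4/9 + 62/313*2/9 = 245/939 = pi_S0  (ok)
  245/939*2/9 + 148/939*2/9 + 120/313*1/9 + 62/313*1/9 = 148/939 = pi_S1  (ok)
  245/939*2/9 + 148/939*5/9 + 120/313*1/3 + 62/313*5/9 = 120/313 = pi_S2  (ok)
  245/939*4/9 + 148/939*1/9 + 120/313*1/9 + 62/313*1/9 = 62/313 = pi_S3  (ok)

Answer: 245/939 148/939 120/313 62/313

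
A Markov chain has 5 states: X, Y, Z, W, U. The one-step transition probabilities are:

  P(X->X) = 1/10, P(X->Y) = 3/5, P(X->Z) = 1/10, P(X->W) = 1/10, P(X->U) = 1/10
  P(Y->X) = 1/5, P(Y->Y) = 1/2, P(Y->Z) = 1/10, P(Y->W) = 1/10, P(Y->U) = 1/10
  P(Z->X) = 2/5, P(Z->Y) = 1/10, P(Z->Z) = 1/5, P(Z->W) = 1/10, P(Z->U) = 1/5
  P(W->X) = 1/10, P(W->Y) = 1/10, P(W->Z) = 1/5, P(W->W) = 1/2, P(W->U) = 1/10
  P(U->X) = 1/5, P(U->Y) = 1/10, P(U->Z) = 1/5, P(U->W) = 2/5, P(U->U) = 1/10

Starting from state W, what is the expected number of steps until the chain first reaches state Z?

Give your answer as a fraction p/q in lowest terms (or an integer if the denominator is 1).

Answer: 500/79

Derivation:
Let h_i = expected steps to first reach Z from state i.
Boundary: h_Z = 0.
First-step equations for the other states:
  h_X = 1 + 1/10*h_X + 3/5*h_Y + 1/10*h_Z + 1/10*h_W + 1/10*h_U
  h_Y = 1 + 1/5*h_X + 1/2*h_Y + 1/10*h_Z + 1/10*h_W + 1/10*h_U
  h_W = 1 + 1/10*h_X + 1/10*h_Y + 1/5*h_Z + 1/2*h_W + 1/10*h_U
  h_U = 1 + 1/5*h_X + 1/10*h_Y + 1/5*h_Z + 2/5*h_W + 1/10*h_U

Substituting h_Z = 0 and rearranging gives the linear system (I - Q) h = 1:
  [9/10, -3/5, -1/10, -1/10] . (h_X, h_Y, h_W, h_U) = 1
  [-1/5, 1/2, -1/10, -1/10] . (h_X, h_Y, h_W, h_U) = 1
  [-1/10, -1/10, 1/2, -1/10] . (h_X, h_Y, h_W, h_U) = 1
  [-1/5, -1/10, -2/5, 9/10] . (h_X, h_Y, h_W, h_U) = 1

Solving yields:
  h_X = 600/79
  h_Y = 600/79
  h_W = 500/79
  h_U = 510/79

Starting state is W, so the expected hitting time is h_W = 500/79.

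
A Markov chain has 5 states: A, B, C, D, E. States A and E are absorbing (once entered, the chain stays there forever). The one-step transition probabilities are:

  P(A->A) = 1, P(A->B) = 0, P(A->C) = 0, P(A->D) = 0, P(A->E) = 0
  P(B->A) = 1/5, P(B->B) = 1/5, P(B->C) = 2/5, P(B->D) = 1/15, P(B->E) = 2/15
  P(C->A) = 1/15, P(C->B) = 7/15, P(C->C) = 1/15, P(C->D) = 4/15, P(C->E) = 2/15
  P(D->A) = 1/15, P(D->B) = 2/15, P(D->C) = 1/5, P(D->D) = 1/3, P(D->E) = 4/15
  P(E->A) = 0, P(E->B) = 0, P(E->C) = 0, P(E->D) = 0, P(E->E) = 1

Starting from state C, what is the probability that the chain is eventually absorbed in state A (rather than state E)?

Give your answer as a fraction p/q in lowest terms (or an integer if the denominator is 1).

Answer: 407/1019

Derivation:
Let a_i = P(absorbed in A | start in state i).
Boundary conditions: a_A = 1, a_E = 0.
For each transient state i, a_i = sum_j P(i->j) * a_j:
  a_B = 1/5*a_A + 1/5*a_B + 2/5*a_C + 1/15*a_D + 2/15*a_E
  a_C = 1/15*a_A + 7/15*a_B + 1/15*a_C + 4/15*a_D + 2/15*a_E
  a_D = 1/15*a_A + 2/15*a_B + 1/5*a_C + 1/3*a_D + 4/15*a_E

Substituting a_A = 1 and a_E = 0, rearrange to (I - Q) a = r where r[i] = P(i -> A):
  [4/5, -2/5, -1/15] . (a_B, a_C, a_D) = 1/5
  [-7/15, 14/15, -4/15] . (a_B, a_C, a_D) = 1/15
  [-2/15, -1/5, 2/3] . (a_B, a_C, a_D) = 1/15

Solving yields:
  a_B = 485/1019
  a_C = 407/1019
  a_D = 321/1019

Starting state is C, so the absorption probability is a_C = 407/1019.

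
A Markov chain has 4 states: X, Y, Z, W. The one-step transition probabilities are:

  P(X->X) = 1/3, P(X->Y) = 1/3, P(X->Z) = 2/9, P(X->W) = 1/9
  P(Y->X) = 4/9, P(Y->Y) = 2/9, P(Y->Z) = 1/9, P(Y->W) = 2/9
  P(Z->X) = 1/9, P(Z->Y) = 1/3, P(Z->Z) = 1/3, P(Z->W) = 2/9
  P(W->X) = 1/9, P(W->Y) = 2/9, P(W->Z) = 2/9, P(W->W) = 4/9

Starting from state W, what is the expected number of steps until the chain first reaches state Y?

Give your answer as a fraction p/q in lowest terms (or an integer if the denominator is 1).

Answer: 252/67

Derivation:
Let h_i = expected steps to first reach Y from state i.
Boundary: h_Y = 0.
First-step equations for the other states:
  h_X = 1 + 1/3*h_X + 1/3*h_Y + 2/9*h_Z + 1/9*h_W
  h_Z = 1 + 1/9*h_X + 1/3*h_Y + 1/3*h_Z + 2/9*h_W
  h_W = 1 + 1/9*h_X + 2/9*h_Y + 2/9*h_Z + 4/9*h_W

Substituting h_Y = 0 and rearranging gives the linear system (I - Q) h = 1:
  [2/3, -2/9, -1/9] . (h_X, h_Z, h_W) = 1
  [-1/9, 2/3, -2/9] . (h_X, h_Z, h_W) = 1
  [-1/9, -2/9, 5/9] . (h_X, h_Z, h_W) = 1

Solving yields:
  h_X = 216/67
  h_Z = 441/134
  h_W = 252/67

Starting state is W, so the expected hitting time is h_W = 252/67.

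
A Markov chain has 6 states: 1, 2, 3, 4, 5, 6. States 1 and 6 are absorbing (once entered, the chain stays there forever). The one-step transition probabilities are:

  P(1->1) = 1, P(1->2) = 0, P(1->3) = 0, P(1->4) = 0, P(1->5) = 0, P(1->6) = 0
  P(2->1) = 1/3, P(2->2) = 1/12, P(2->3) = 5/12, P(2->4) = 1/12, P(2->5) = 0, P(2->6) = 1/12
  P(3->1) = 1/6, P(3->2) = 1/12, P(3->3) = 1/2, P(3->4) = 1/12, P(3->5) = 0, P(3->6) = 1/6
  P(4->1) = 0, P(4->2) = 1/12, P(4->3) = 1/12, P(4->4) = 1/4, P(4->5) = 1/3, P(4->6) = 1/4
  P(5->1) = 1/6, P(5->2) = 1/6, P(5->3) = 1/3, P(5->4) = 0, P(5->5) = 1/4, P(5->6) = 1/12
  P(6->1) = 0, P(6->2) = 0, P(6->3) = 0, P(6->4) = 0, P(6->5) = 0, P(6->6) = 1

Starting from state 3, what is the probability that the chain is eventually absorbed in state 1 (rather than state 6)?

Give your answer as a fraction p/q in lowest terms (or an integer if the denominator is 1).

Answer: 1118/2227

Derivation:
Let a_i = P(absorbed in 1 | start in state i).
Boundary conditions: a_1 = 1, a_6 = 0.
For each transient state i, a_i = sum_j P(i->j) * a_j:
  a_2 = 1/3*a_1 + 1/12*a_2 + 5/12*a_3 + 1/12*a_4 + 0*a_5 + 1/12*a_6
  a_3 = 1/6*a_1 + 1/12*a_2 + 1/2*a_3 + 1/12*a_4 + 0*a_5 + 1/6*a_6
  a_4 = 0*a_1 + 1/12*a_2 + 1/12*a_3 + 1/4*a_4 + 1/3*a_5 + 1/4*a_6
  a_5 = 1/6*a_1 + 1/6*a_2 + 1/3*a_3 + 0*a_4 + 1/4*a_5 + 1/12*a_6

Substituting a_1 = 1 and a_6 = 0, rearrange to (I - Q) a = r where r[i] = P(i -> 1):
  [11/12, -5/12, -1/12, 0] . (a_2, a_3, a_4, a_5) = 1/3
  [-1/12, 1/2, -1/12, 0] . (a_2, a_3, a_4, a_5) = 1/6
  [-1/12, -1/12, 3/4, -1/3] . (a_2, a_3, a_4, a_5) = 0
  [-1/6, -1/3, 0, 3/4] . (a_2, a_3, a_4, a_5) = 1/6

Solving yields:
  a_2 = 1396/2227
  a_3 = 1118/2227
  a_4 = 858/2227
  a_5 = 1302/2227

Starting state is 3, so the absorption probability is a_3 = 1118/2227.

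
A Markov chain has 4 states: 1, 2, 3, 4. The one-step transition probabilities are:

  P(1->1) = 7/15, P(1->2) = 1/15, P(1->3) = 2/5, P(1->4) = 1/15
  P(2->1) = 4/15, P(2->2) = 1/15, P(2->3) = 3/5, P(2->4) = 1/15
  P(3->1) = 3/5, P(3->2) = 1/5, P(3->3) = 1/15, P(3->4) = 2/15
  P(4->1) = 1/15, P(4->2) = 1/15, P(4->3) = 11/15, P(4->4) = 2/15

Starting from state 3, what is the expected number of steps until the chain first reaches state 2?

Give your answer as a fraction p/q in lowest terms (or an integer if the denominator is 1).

Let h_i = expected steps to first reach 2 from state i.
Boundary: h_2 = 0.
First-step equations for the other states:
  h_1 = 1 + 7/15*h_1 + 1/15*h_2 + 2/5*h_3 + 1/15*h_4
  h_3 = 1 + 3/5*h_1 + 1/5*h_2 + 1/15*h_3 + 2/15*h_4
  h_4 = 1 + 1/15*h_1 + 1/15*h_2 + 11/15*h_3 + 2/15*h_4

Substituting h_2 = 0 and rearranging gives the linear system (I - Q) h = 1:
  [8/15, -2/5, -1/15] . (h_1, h_3, h_4) = 1
  [-3/5, 14/15, -2/15] . (h_1, h_3, h_4) = 1
  [-1/15, -11/15, 13/15] . (h_1, h_3, h_4) = 1

Solving yields:
  h_1 = 1375/151
  h_3 = 1235/151
  h_4 = 1325/151

Starting state is 3, so the expected hitting time is h_3 = 1235/151.

Answer: 1235/151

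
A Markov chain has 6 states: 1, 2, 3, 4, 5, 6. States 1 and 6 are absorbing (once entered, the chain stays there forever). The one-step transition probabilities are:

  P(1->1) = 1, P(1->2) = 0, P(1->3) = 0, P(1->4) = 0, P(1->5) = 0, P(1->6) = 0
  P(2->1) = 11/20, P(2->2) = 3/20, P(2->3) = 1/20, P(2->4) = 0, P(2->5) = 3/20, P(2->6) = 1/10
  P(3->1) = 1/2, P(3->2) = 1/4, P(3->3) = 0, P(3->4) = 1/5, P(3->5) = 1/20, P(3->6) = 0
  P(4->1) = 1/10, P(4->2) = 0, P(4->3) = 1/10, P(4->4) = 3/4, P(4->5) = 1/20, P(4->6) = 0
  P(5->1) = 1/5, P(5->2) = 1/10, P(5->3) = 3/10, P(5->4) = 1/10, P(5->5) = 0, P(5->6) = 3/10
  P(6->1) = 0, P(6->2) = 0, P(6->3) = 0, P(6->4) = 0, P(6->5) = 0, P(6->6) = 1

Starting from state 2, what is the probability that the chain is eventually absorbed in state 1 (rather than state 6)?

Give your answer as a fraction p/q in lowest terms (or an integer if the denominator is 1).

Answer: 11425/14022

Derivation:
Let a_i = P(absorbed in 1 | start in state i).
Boundary conditions: a_1 = 1, a_6 = 0.
For each transient state i, a_i = sum_j P(i->j) * a_j:
  a_2 = 11/20*a_1 + 3/20*a_2 + 1/20*a_3 + 0*a_4 + 3/20*a_5 + 1/10*a_6
  a_3 = 1/2*a_1 + 1/4*a_2 + 0*a_3 + 1/5*a_4 + 1/20*a_5 + 0*a_6
  a_4 = 1/10*a_1 + 0*a_2 + 1/10*a_3 + 3/4*a_4 + 1/20*a_5 + 0*a_6
  a_5 = 1/5*a_1 + 1/10*a_2 + 3/10*a_3 + 1/10*a_4 + 0*a_5 + 3/10*a_6

Substituting a_1 = 1 and a_6 = 0, rearrange to (I - Q) a = r where r[i] = P(i -> 1):
  [17/20, -1/20, 0, -3/20] . (a_2, a_3, a_4, a_5) = 11/20
  [-1/4, 1, -1/5, -1/20] . (a_2, a_3, a_4, a_5) = 1/2
  [0, -1/10, 1/4, -1/20] . (a_2, a_3, a_4, a_5) = 1/10
  [-1/10, -3/10, -1/10, 1] . (a_2, a_3, a_4, a_5) = 1/5

Solving yields:
  a_2 = 11425/14022
  a_3 = 6415/7011
  a_4 = 12551/14022
  a_5 = 3017/4674

Starting state is 2, so the absorption probability is a_2 = 11425/14022.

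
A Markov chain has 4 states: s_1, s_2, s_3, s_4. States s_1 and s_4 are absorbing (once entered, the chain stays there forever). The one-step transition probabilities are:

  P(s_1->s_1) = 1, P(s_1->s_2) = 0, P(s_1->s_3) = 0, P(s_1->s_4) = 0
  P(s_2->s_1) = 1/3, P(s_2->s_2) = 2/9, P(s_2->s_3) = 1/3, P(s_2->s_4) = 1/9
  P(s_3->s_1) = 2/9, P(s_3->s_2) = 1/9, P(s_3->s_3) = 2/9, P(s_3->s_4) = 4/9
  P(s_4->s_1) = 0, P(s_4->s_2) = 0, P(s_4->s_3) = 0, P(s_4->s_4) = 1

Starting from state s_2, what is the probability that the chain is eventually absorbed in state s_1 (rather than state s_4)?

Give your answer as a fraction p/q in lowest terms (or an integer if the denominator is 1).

Answer: 27/46

Derivation:
Let a_i = P(absorbed in s_1 | start in state i).
Boundary conditions: a_s_1 = 1, a_s_4 = 0.
For each transient state i, a_i = sum_j P(i->j) * a_j:
  a_s_2 = 1/3*a_s_1 + 2/9*a_s_2 + 1/3*a_s_3 + 1/9*a_s_4
  a_s_3 = 2/9*a_s_1 + 1/9*a_s_2 + 2/9*a_s_3 + 4/9*a_s_4

Substituting a_s_1 = 1 and a_s_4 = 0, rearrange to (I - Q) a = r where r[i] = P(i -> s_1):
  [7/9, -1/3] . (a_s_2, a_s_3) = 1/3
  [-1/9, 7/9] . (a_s_2, a_s_3) = 2/9

Solving yields:
  a_s_2 = 27/46
  a_s_3 = 17/46

Starting state is s_2, so the absorption probability is a_s_2 = 27/46.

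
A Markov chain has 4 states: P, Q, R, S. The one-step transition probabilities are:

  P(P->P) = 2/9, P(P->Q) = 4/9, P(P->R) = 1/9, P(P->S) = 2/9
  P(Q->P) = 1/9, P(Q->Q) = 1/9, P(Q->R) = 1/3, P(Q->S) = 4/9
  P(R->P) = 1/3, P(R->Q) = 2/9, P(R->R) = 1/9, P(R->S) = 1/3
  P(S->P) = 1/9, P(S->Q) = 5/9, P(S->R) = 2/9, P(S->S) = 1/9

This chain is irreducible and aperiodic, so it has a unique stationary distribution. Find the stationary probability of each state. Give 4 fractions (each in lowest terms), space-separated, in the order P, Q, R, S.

The stationary distribution satisfies pi = pi * P, i.e.:
  pi_P = 2/9*pi_P + 1/9*pi_Q + 1/3*pi_R + 1/9*pi_S
  pi_Q = 4/9*pi_P + 1/9*pi_Q + 2/9*pi_R + 5/9*pi_S
  pi_R = 1/9*pi_P + 1/3*pi_Q + 1/9*pi_R + 2/9*pi_S
  pi_S = 2/9*pi_P + 4/9*pi_Q + 1/3*pi_R + 1/9*pi_S
with normalization: pi_P + pi_Q + pi_R + pi_S = 1.

Using the first 3 balance equations plus normalization, the linear system A*pi = b is:
  [-7/9, 1/9, 1/3, 1/9] . pi = 0
  [4/9, -8/9, 2/9, 5/9] . pi = 0
  [1/9, 1/3, -8/9, 2/9] . pi = 0
  [1, 1, 1, 1] . pi = 1

Solving yields:
  pi_P = 5/28
  pi_Q = 9/28
  pi_R = 3/14
  pi_S = 2/7

Verification (pi * P):
  5/28*2/9 + 9/28*1/9 + 3/14*1/3 + 2/7*1/9 = 5/28 = pi_P  (ok)
  5/28*4/9 + 9/28*1/9 + 3/14*2/9 + 2/7*5/9 = 9/28 = pi_Q  (ok)
  5/28*1/9 + 9/28*1/3 + 3/14*1/9 + 2/7*2/9 = 3/14 = pi_R  (ok)
  5/28*2/9 + 9/28*4/9 + 3/14*1/3 + 2/7*1/9 = 2/7 = pi_S  (ok)

Answer: 5/28 9/28 3/14 2/7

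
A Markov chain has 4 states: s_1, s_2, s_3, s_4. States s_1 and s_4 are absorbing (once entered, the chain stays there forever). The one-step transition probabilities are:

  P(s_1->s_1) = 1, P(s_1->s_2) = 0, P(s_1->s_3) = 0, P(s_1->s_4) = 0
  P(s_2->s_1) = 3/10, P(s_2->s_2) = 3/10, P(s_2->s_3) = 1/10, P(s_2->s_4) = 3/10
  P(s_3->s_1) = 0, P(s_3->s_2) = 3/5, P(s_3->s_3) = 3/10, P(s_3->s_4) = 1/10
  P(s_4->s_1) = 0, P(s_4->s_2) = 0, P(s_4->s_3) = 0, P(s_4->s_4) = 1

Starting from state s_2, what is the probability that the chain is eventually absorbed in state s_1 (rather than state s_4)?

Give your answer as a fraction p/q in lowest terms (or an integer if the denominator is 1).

Answer: 21/43

Derivation:
Let a_i = P(absorbed in s_1 | start in state i).
Boundary conditions: a_s_1 = 1, a_s_4 = 0.
For each transient state i, a_i = sum_j P(i->j) * a_j:
  a_s_2 = 3/10*a_s_1 + 3/10*a_s_2 + 1/10*a_s_3 + 3/10*a_s_4
  a_s_3 = 0*a_s_1 + 3/5*a_s_2 + 3/10*a_s_3 + 1/10*a_s_4

Substituting a_s_1 = 1 and a_s_4 = 0, rearrange to (I - Q) a = r where r[i] = P(i -> s_1):
  [7/10, -1/10] . (a_s_2, a_s_3) = 3/10
  [-3/5, 7/10] . (a_s_2, a_s_3) = 0

Solving yields:
  a_s_2 = 21/43
  a_s_3 = 18/43

Starting state is s_2, so the absorption probability is a_s_2 = 21/43.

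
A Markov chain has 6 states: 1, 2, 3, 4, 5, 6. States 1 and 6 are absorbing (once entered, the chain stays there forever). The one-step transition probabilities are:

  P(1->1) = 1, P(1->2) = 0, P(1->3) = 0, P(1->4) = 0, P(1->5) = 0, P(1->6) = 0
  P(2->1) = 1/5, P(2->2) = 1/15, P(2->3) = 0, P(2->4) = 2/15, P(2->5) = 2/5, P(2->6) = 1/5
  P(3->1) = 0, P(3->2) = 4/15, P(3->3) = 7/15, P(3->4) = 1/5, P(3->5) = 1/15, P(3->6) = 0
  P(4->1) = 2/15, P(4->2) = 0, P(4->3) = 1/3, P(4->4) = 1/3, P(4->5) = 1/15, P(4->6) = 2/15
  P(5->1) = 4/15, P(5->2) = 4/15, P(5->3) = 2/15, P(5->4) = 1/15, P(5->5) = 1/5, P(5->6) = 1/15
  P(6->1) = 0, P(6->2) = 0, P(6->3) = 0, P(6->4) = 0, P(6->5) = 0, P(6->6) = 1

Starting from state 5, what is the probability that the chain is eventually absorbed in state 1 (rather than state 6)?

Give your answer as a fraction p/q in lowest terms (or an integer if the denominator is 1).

Let a_i = P(absorbed in 1 | start in state i).
Boundary conditions: a_1 = 1, a_6 = 0.
For each transient state i, a_i = sum_j P(i->j) * a_j:
  a_2 = 1/5*a_1 + 1/15*a_2 + 0*a_3 + 2/15*a_4 + 2/5*a_5 + 1/5*a_6
  a_3 = 0*a_1 + 4/15*a_2 + 7/15*a_3 + 1/5*a_4 + 1/15*a_5 + 0*a_6
  a_4 = 2/15*a_1 + 0*a_2 + 1/3*a_3 + 1/3*a_4 + 1/15*a_5 + 2/15*a_6
  a_5 = 4/15*a_1 + 4/15*a_2 + 2/15*a_3 + 1/15*a_4 + 1/5*a_5 + 1/15*a_6

Substituting a_1 = 1 and a_6 = 0, rearrange to (I - Q) a = r where r[i] = P(i -> 1):
  [14/15, 0, -2/15, -2/5] . (a_2, a_3, a_4, a_5) = 1/5
  [-4/15, 8/15, -1/5, -1/15] . (a_2, a_3, a_4, a_5) = 0
  [0, -1/3, 2/3, -1/15] . (a_2, a_3, a_4, a_5) = 2/15
  [-4/15, -2/15, -1/15, 4/5] . (a_2, a_3, a_4, a_5) = 4/15

Solving yields:
  a_2 = 1477/2538
  a_3 = 742/1269
  a_4 = 710/1269
  a_5 = 284/423

Starting state is 5, so the absorption probability is a_5 = 284/423.

Answer: 284/423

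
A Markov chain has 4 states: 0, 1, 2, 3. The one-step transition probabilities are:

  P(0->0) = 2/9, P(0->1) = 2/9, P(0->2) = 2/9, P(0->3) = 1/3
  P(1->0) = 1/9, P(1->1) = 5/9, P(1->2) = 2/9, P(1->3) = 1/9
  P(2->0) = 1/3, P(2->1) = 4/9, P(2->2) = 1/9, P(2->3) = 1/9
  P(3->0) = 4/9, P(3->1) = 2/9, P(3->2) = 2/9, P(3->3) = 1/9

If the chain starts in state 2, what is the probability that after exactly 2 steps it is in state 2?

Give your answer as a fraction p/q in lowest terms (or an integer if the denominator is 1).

Answer: 17/81

Derivation:
Computing P^2 by repeated multiplication:
P^1 =
  0: [2/9, 2/9, 2/9, 1/3]
  1: [1/9, 5/9, 2/9, 1/9]
  2: [1/3, 4/9, 1/9, 1/9]
  3: [4/9, 2/9, 2/9, 1/9]
P^2 =
  0: [8/27, 28/81, 16/81, 13/81]
  1: [17/81, 37/81, 16/81, 11/81]
  2: [17/81, 32/81, 17/81, 5/27]
  3: [20/81, 28/81, 16/81, 17/81]

(P^2)[2 -> 2] = 17/81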